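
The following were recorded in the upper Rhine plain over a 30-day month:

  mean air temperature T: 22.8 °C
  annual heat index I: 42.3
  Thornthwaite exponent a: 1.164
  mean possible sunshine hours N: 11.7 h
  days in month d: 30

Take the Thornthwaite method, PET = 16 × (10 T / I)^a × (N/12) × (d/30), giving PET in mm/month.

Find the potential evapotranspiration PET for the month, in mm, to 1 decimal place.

10T/I = 10 × 22.8 / 42.3 = 5.3901
(10T/I)^a = 5.3901^1.164 = 7.1052
Uncorrected PET = 16 × 7.1052 = 113.683 mm
Correction = (N/12)(d/30) = (11.7/12)(30/30) = 0.9750
PET = 113.683 × 0.9750 = 110.841 mm/month

110.8 mm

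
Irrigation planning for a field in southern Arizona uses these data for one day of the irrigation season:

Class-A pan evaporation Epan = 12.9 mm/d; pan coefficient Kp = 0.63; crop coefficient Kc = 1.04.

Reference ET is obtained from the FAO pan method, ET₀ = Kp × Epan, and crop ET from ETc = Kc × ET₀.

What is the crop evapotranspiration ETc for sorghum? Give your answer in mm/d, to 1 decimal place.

8.5 mm/d

ET₀ = 0.63 × 12.9 = 8.1270 mm/d
ETc = Kc × ET₀ = 1.04 × 8.1270 = 8.4521 mm/d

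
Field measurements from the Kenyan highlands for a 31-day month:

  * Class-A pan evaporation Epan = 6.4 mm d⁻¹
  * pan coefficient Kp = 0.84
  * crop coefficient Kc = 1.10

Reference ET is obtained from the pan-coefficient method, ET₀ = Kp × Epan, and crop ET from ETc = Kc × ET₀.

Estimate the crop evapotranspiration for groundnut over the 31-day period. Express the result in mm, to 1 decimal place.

183.3 mm

ET₀ = 0.84 × 6.4 = 5.3760 mm/d
ETc = Kc × ET₀ = 1.10 × 5.3760 = 5.9136 mm/d
Over 31 days: 5.9136 × 31 = 183.322 mm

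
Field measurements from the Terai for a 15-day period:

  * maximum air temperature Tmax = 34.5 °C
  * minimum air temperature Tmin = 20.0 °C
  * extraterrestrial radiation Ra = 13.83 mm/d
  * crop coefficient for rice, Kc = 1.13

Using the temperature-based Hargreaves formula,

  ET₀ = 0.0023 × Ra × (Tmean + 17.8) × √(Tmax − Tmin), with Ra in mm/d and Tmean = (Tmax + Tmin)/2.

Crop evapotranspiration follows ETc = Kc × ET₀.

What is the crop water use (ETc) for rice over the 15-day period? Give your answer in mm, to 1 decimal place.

92.5 mm

Tmean = (34.5 + 20.0)/2 = 27.25 °C
ET₀ = 0.0023 × 13.83 × (27.25 + 17.8) × √14.5 = 0.0023 × 13.83 × 45.05 × 3.8079 = 5.4567 mm/d
ETc = Kc × ET₀ = 1.13 × 5.4567 = 6.1661 mm/d
Over 15 days: 6.1661 × 15 = 92.492 mm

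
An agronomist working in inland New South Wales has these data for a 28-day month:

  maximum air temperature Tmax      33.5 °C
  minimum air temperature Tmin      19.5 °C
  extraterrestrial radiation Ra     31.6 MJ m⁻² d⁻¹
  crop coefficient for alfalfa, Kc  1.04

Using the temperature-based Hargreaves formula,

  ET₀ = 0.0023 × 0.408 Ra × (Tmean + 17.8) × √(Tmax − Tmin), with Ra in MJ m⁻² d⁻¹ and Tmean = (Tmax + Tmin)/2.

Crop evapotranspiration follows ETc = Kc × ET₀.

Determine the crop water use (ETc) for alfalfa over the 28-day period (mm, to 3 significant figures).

Tmean = (33.5 + 19.5)/2 = 26.50 °C
0.408 Ra = 0.408 × 31.6 = 12.8928 mm/d equivalent
ET₀ = 0.0023 × 12.8928 × (26.50 + 17.8) × √14.0 = 0.0023 × 12.8928 × 44.30 × 3.7417 = 4.9153 mm/d
ETc = Kc × ET₀ = 1.04 × 4.9153 = 5.1119 mm/d
Over 28 days: 5.1119 × 28 = 143.133 mm

143 mm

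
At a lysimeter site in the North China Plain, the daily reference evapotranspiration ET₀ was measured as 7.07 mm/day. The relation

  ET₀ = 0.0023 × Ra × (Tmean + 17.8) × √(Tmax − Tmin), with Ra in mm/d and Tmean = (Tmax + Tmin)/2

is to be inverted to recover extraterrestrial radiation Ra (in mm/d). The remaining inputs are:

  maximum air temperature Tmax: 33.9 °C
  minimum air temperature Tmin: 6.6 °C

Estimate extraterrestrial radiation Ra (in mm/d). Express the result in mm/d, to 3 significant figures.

Tmean = 20.25 °C; √ΔT = 5.2249
Ra = ET₀ / [0.0023 × (Tmean+17.8) × √ΔT] = 7.07 / (0.0023 × 38.05 × 5.2249) = 15.462 mm/d

15.5 mm/d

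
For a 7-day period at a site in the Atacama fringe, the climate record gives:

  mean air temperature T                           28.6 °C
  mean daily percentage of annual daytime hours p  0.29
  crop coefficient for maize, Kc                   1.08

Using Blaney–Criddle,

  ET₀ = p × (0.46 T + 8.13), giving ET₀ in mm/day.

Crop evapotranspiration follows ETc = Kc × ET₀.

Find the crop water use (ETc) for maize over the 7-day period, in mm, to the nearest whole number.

47 mm

ET₀ = 0.29 × (0.46 × 28.6 + 8.13) = 0.29 × 21.286 = 6.1729 mm/d
ETc = Kc × ET₀ = 1.08 × 6.1729 = 6.6667 mm/d
Over 7 days: 6.6667 × 7 = 46.667 mm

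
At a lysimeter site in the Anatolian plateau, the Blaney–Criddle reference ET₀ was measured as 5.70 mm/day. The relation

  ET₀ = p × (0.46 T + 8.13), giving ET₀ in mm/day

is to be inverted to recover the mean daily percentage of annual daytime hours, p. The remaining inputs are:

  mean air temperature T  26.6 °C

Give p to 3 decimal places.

0.280

p = ET₀ / (0.46 T + 8.13) = 5.70 / (0.46 × 26.6 + 8.13) = 5.70 / 20.366 = 0.2799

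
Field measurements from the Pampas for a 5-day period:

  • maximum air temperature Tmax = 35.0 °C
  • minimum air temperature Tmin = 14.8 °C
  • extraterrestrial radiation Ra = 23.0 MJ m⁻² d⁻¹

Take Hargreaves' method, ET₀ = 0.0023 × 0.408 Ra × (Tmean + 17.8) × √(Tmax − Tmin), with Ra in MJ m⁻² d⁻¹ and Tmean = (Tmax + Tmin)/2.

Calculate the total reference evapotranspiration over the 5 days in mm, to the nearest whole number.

Tmean = (35.0 + 14.8)/2 = 24.90 °C
0.408 Ra = 0.408 × 23.0 = 9.3840 mm/d equivalent
ET₀ = 0.0023 × 9.3840 × (24.90 + 17.8) × √20.2 = 0.0023 × 9.3840 × 42.70 × 4.4944 = 4.1421 mm/d
Over 5 days: 4.1421 × 5 = 20.711 mm

21 mm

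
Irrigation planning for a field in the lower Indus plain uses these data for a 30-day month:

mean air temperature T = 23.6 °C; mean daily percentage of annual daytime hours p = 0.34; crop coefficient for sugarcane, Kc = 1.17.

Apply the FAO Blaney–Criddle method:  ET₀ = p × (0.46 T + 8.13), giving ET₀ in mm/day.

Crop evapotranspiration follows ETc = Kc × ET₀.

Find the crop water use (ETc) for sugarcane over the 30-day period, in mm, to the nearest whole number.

ET₀ = 0.34 × (0.46 × 23.6 + 8.13) = 0.34 × 18.986 = 6.4552 mm/d
ETc = Kc × ET₀ = 1.17 × 6.4552 = 7.5526 mm/d
Over 30 days: 7.5526 × 30 = 226.578 mm

227 mm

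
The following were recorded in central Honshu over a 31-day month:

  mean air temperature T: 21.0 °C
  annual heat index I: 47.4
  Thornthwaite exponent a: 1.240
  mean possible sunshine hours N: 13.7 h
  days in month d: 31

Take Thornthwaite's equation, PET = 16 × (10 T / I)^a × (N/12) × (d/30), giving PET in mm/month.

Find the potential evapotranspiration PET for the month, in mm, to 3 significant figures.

10T/I = 10 × 21.0 / 47.4 = 4.4304
(10T/I)^a = 4.4304^1.240 = 6.3327
Uncorrected PET = 16 × 6.3327 = 101.323 mm
Correction = (N/12)(d/30) = (13.7/12)(31/30) = 1.1797
PET = 101.323 × 1.1797 = 119.531 mm/month

120 mm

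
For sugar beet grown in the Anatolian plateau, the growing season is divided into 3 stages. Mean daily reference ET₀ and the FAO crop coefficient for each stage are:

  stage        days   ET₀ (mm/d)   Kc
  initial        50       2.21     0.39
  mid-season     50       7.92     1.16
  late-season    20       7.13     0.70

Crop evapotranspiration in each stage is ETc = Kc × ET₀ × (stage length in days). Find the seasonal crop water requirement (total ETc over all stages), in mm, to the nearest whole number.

initial: 0.39 × 2.21 × 50 = 43.10 mm
mid-season: 1.16 × 7.92 × 50 = 459.36 mm
late-season: 0.70 × 7.13 × 20 = 99.82 mm
Seasonal total = 602.28 mm

602 mm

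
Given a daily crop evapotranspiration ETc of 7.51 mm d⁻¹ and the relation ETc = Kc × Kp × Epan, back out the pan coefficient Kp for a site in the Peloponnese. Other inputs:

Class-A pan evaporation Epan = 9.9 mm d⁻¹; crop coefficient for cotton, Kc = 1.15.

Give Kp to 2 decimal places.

0.66

ETc = Kc × Kp × Epan  ⇒  Kp = ETc / (Kc × Epan)
Kp = 7.51 / (1.15 × 9.9) = 7.51 / 11.385 = 0.6596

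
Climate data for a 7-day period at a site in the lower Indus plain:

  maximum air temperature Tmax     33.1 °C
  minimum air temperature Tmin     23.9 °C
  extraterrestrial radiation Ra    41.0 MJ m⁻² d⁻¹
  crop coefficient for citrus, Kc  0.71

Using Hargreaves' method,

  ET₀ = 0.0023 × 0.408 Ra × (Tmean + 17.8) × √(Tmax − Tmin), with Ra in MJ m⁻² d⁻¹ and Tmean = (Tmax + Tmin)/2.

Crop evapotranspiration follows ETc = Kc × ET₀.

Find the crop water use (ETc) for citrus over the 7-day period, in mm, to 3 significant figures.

Tmean = (33.1 + 23.9)/2 = 28.50 °C
0.408 Ra = 0.408 × 41.0 = 16.7280 mm/d equivalent
ET₀ = 0.0023 × 16.7280 × (28.50 + 17.8) × √9.2 = 0.0023 × 16.7280 × 46.30 × 3.0332 = 5.4032 mm/d
ETc = Kc × ET₀ = 0.71 × 5.4032 = 3.8363 mm/d
Over 7 days: 3.8363 × 7 = 26.854 mm

26.9 mm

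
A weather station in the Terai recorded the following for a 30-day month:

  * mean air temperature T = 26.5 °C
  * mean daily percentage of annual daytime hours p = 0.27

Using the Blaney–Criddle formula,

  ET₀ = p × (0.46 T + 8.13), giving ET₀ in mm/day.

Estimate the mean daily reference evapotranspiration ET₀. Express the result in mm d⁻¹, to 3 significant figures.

ET₀ = 0.27 × (0.46 × 26.5 + 8.13) = 0.27 × 20.320 = 5.4864 mm/d

5.49 mm d⁻¹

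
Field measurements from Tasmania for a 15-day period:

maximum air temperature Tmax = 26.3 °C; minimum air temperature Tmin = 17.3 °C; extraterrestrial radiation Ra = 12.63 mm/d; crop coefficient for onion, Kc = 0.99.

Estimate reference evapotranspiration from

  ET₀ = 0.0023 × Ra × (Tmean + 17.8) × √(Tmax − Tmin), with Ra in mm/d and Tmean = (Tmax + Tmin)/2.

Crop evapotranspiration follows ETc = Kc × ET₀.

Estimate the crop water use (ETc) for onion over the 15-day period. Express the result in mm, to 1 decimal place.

51.2 mm

Tmean = (26.3 + 17.3)/2 = 21.80 °C
ET₀ = 0.0023 × 12.63 × (21.80 + 17.8) × √9.0 = 0.0023 × 12.63 × 39.60 × 3.0000 = 3.4510 mm/d
ETc = Kc × ET₀ = 0.99 × 3.4510 = 3.4165 mm/d
Over 15 days: 3.4165 × 15 = 51.248 mm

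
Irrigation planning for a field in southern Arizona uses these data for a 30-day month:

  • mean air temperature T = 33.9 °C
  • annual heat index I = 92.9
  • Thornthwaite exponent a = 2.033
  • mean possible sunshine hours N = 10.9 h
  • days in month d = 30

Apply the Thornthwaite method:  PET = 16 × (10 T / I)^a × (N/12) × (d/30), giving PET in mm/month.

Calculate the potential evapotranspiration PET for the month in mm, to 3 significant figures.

202 mm

10T/I = 10 × 33.9 / 92.9 = 3.6491
(10T/I)^a = 3.6491^2.033 = 13.8971
Uncorrected PET = 16 × 13.8971 = 222.354 mm
Correction = (N/12)(d/30) = (10.9/12)(30/30) = 0.9083
PET = 222.354 × 0.9083 = 201.964 mm/month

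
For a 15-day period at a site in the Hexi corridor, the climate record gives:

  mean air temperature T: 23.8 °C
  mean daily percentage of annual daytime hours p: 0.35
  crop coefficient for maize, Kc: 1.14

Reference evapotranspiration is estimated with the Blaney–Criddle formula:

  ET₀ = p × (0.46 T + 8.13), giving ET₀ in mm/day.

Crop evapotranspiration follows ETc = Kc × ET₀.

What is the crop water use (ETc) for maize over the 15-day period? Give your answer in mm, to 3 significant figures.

114 mm

ET₀ = 0.35 × (0.46 × 23.8 + 8.13) = 0.35 × 19.078 = 6.6773 mm/d
ETc = Kc × ET₀ = 1.14 × 6.6773 = 7.6121 mm/d
Over 15 days: 7.6121 × 15 = 114.182 mm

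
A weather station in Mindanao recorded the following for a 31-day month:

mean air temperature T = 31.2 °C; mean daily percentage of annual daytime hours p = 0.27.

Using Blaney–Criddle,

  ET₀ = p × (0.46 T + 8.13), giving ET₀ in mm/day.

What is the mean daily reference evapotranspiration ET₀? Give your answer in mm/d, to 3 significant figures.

6.07 mm/d

ET₀ = 0.27 × (0.46 × 31.2 + 8.13) = 0.27 × 22.482 = 6.0701 mm/d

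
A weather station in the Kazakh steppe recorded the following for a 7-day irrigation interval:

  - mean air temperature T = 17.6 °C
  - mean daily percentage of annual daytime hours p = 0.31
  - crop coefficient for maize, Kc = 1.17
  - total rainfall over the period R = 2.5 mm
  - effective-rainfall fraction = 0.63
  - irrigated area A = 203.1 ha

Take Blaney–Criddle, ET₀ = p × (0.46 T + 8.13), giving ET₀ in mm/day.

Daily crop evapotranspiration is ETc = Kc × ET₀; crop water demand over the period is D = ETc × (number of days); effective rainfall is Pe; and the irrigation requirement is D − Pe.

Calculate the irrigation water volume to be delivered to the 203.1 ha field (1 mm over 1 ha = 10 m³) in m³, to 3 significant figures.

ET₀ = 0.31 × (0.46 × 17.6 + 8.13) = 0.31 × 16.226 = 5.0301 mm/d
ETc = Kc × ET₀ = 1.17 × 5.0301 = 5.8852 mm/d
Crop demand D = ETc × 7 d = 5.8852 × 7 = 41.196 mm
Pe = 0.63 × 2.5 = 1.575 mm
D − Pe = 41.196 − 1.575 = 39.621 mm
Volume = 39.621 mm × 203.1 ha × 10 = 80470.3 m³

80500 m³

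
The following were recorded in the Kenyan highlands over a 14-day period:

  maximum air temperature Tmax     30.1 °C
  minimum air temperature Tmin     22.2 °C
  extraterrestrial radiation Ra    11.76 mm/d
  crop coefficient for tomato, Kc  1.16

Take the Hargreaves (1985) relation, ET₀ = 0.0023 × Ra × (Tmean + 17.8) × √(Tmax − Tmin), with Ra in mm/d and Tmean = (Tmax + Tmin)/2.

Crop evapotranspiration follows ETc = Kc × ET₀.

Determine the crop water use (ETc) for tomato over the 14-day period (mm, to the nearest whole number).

54 mm

Tmean = (30.1 + 22.2)/2 = 26.15 °C
ET₀ = 0.0023 × 11.76 × (26.15 + 17.8) × √7.9 = 0.0023 × 11.76 × 43.95 × 2.8107 = 3.3412 mm/d
ETc = Kc × ET₀ = 1.16 × 3.3412 = 3.8758 mm/d
Over 14 days: 3.8758 × 14 = 54.261 mm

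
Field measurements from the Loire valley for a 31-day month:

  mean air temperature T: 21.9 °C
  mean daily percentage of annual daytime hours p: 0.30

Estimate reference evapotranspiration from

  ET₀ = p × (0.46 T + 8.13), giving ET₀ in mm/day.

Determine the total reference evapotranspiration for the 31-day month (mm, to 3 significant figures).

169 mm

ET₀ = 0.30 × (0.46 × 21.9 + 8.13) = 0.30 × 18.204 = 5.4612 mm/d
Monthly total = 5.4612 × 31 = 169.297 mm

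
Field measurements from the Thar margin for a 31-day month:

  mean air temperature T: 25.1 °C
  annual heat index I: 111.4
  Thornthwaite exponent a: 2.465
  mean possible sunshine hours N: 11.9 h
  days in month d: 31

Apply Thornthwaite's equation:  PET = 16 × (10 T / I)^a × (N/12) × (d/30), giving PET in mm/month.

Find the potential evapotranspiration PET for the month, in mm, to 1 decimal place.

10T/I = 10 × 25.1 / 111.4 = 2.2531
(10T/I)^a = 2.2531^2.465 = 7.4063
Uncorrected PET = 16 × 7.4063 = 118.501 mm
Correction = (N/12)(d/30) = (11.9/12)(31/30) = 1.0247
PET = 118.501 × 1.0247 = 121.428 mm/month

121.4 mm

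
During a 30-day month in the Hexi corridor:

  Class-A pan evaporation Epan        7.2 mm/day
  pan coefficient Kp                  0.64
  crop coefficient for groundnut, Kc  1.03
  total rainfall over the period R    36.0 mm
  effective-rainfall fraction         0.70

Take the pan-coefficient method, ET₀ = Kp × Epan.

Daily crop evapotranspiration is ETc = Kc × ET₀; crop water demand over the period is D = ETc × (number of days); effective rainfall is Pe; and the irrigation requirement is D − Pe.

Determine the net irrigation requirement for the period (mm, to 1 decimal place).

ET₀ = 0.64 × 7.2 = 4.6080 mm/d
ETc = Kc × ET₀ = 1.03 × 4.6080 = 4.7462 mm/d
Crop demand D = ETc × 30 d = 4.7462 × 30 = 142.386 mm
Pe = 0.70 × 36.0 = 25.200 mm
D − Pe = 142.386 − 25.200 = 117.186 mm

117.2 mm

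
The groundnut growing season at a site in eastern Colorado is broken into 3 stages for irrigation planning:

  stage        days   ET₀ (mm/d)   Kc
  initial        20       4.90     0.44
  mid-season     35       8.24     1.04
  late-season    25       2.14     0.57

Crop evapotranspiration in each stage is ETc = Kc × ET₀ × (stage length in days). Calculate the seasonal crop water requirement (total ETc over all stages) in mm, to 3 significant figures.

374 mm

initial: 0.44 × 4.90 × 20 = 43.12 mm
mid-season: 1.04 × 8.24 × 35 = 299.94 mm
late-season: 0.57 × 2.14 × 25 = 30.50 mm
Seasonal total = 373.56 mm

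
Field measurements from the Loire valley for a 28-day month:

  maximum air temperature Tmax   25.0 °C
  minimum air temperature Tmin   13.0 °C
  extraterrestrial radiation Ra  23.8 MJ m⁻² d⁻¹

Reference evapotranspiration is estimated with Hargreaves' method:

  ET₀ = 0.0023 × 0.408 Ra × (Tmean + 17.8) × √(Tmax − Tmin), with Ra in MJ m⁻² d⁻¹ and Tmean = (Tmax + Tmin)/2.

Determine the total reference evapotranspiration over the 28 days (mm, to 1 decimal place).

Tmean = (25.0 + 13.0)/2 = 19.00 °C
0.408 Ra = 0.408 × 23.8 = 9.7104 mm/d equivalent
ET₀ = 0.0023 × 9.7104 × (19.00 + 17.8) × √12.0 = 0.0023 × 9.7104 × 36.80 × 3.4641 = 2.8471 mm/d
Over 28 days: 2.8471 × 28 = 79.719 mm

79.7 mm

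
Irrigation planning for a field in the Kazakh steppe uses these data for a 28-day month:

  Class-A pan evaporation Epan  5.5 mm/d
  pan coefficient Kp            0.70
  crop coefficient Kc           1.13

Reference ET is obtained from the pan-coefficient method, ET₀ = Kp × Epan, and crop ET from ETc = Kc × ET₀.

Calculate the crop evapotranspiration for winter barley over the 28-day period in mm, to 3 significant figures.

ET₀ = 0.70 × 5.5 = 3.8500 mm/d
ETc = Kc × ET₀ = 1.13 × 3.8500 = 4.3505 mm/d
Over 28 days: 4.3505 × 28 = 121.814 mm

122 mm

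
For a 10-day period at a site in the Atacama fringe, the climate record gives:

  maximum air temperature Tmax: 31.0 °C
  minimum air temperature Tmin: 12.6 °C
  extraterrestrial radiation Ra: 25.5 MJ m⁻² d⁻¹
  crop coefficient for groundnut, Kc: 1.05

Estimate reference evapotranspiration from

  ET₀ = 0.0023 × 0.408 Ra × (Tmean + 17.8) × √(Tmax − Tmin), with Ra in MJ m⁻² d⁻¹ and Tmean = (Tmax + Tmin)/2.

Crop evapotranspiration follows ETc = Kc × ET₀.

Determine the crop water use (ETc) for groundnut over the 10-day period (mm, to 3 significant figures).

Tmean = (31.0 + 12.6)/2 = 21.80 °C
0.408 Ra = 0.408 × 25.5 = 10.4040 mm/d equivalent
ET₀ = 0.0023 × 10.4040 × (21.80 + 17.8) × √18.4 = 0.0023 × 10.4040 × 39.60 × 4.2895 = 4.0647 mm/d
ETc = Kc × ET₀ = 1.05 × 4.0647 = 4.2679 mm/d
Over 10 days: 4.2679 × 10 = 42.679 mm

42.7 mm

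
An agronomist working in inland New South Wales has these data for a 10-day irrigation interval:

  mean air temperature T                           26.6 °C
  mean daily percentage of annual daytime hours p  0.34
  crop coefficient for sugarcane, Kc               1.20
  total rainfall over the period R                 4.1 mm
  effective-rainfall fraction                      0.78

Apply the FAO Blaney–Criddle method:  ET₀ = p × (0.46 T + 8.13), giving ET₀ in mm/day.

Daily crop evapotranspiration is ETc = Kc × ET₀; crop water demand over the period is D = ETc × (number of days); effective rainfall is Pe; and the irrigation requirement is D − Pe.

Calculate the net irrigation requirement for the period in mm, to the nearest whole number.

ET₀ = 0.34 × (0.46 × 26.6 + 8.13) = 0.34 × 20.366 = 6.9244 mm/d
ETc = Kc × ET₀ = 1.20 × 6.9244 = 8.3093 mm/d
Crop demand D = ETc × 10 d = 8.3093 × 10 = 83.093 mm
Pe = 0.78 × 4.1 = 3.198 mm
D − Pe = 83.093 − 3.198 = 79.895 mm

80 mm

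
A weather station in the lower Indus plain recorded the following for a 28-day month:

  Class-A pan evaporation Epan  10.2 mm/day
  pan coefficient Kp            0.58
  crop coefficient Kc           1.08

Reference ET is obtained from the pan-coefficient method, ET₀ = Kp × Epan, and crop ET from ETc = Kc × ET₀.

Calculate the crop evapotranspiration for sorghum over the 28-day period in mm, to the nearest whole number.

ET₀ = 0.58 × 10.2 = 5.9160 mm/d
ETc = Kc × ET₀ = 1.08 × 5.9160 = 6.3893 mm/d
Over 28 days: 6.3893 × 28 = 178.900 mm

179 mm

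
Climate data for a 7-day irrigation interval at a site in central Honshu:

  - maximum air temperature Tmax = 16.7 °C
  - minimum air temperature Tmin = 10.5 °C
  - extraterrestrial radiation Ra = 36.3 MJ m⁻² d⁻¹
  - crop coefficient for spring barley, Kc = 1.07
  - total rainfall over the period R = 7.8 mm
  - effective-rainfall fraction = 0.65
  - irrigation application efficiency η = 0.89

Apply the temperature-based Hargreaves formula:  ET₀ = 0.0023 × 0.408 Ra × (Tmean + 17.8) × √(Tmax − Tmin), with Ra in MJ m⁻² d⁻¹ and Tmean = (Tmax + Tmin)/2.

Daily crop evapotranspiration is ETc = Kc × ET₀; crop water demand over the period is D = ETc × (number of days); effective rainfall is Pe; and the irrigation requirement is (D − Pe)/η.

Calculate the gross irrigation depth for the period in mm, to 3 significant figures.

Tmean = (16.7 + 10.5)/2 = 13.60 °C
0.408 Ra = 0.408 × 36.3 = 14.8104 mm/d equivalent
ET₀ = 0.0023 × 14.8104 × (13.60 + 17.8) × √6.2 = 0.0023 × 14.8104 × 31.40 × 2.4900 = 2.6633 mm/d
ETc = Kc × ET₀ = 1.07 × 2.6633 = 2.8497 mm/d
Crop demand D = ETc × 7 d = 2.8497 × 7 = 19.948 mm
Pe = 0.65 × 7.8 = 5.070 mm
D − Pe = 19.948 − 5.070 = 14.878 mm
Gross irrigation = 14.878 / 0.89 = 16.717 mm

16.7 mm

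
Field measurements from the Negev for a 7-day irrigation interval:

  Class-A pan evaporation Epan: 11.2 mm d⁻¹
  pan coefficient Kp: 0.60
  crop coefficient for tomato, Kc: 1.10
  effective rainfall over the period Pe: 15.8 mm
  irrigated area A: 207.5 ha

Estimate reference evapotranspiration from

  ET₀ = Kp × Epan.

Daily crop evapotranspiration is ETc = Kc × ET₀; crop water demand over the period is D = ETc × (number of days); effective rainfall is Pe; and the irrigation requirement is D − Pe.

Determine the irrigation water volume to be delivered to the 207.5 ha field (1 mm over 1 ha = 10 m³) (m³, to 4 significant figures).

ET₀ = 0.60 × 11.2 = 6.7200 mm/d
ETc = Kc × ET₀ = 1.10 × 6.7200 = 7.3920 mm/d
Crop demand D = ETc × 7 d = 7.3920 × 7 = 51.744 mm
D − Pe = 51.744 − 15.8 = 35.944 mm
Volume = 35.944 mm × 207.5 ha × 10 = 74583.8 m³

74580 m³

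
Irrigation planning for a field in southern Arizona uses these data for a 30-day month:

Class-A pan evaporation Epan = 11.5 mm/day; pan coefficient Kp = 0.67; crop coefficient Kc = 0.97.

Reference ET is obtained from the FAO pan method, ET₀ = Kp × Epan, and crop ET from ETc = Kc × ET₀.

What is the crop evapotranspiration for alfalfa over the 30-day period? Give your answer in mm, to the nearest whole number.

ET₀ = 0.67 × 11.5 = 7.7050 mm/d
ETc = Kc × ET₀ = 0.97 × 7.7050 = 7.4739 mm/d
Over 30 days: 7.4739 × 30 = 224.217 mm

224 mm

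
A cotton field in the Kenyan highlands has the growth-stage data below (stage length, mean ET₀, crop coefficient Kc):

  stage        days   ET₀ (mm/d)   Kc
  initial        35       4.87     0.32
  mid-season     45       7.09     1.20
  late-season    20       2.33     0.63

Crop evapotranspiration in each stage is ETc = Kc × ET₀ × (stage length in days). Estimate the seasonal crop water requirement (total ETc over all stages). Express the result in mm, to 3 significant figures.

467 mm

initial: 0.32 × 4.87 × 35 = 54.54 mm
mid-season: 1.20 × 7.09 × 45 = 382.86 mm
late-season: 0.63 × 2.33 × 20 = 29.36 mm
Seasonal total = 466.76 mm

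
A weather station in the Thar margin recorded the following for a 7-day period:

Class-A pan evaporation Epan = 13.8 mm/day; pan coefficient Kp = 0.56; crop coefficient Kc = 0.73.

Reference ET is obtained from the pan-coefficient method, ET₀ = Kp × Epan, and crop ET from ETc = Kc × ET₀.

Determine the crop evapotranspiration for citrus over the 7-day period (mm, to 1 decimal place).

ET₀ = 0.56 × 13.8 = 7.7280 mm/d
ETc = Kc × ET₀ = 0.73 × 7.7280 = 5.6414 mm/d
Over 7 days: 5.6414 × 7 = 39.490 mm

39.5 mm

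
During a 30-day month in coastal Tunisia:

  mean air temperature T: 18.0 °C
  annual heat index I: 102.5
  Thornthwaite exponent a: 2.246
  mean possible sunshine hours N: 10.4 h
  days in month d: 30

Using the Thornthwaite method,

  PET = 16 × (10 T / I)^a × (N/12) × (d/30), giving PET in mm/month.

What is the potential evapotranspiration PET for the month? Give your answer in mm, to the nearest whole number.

49 mm

10T/I = 10 × 18.0 / 102.5 = 1.7561
(10T/I)^a = 1.7561^2.246 = 3.5421
Uncorrected PET = 16 × 3.5421 = 56.674 mm
Correction = (N/12)(d/30) = (10.4/12)(30/30) = 0.8667
PET = 56.674 × 0.8667 = 49.119 mm/month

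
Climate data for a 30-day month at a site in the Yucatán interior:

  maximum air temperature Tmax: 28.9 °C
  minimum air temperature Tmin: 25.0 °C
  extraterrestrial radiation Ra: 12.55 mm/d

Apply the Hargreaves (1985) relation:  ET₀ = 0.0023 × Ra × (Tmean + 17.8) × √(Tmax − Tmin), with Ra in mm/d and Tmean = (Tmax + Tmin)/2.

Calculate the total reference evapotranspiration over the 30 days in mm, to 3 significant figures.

Tmean = (28.9 + 25.0)/2 = 26.95 °C
ET₀ = 0.0023 × 12.55 × (26.95 + 17.8) × √3.9 = 0.0023 × 12.55 × 44.75 × 1.9748 = 2.5509 mm/d
Over 30 days: 2.5509 × 30 = 76.527 mm

76.5 mm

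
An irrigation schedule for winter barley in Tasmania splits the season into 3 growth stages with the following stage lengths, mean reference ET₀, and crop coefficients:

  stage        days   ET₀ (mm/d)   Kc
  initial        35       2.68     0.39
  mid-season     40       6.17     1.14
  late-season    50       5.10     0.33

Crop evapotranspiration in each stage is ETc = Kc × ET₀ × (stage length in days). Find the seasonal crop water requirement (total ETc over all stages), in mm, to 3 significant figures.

402 mm

initial: 0.39 × 2.68 × 35 = 36.58 mm
mid-season: 1.14 × 6.17 × 40 = 281.35 mm
late-season: 0.33 × 5.10 × 50 = 84.15 mm
Seasonal total = 402.08 mm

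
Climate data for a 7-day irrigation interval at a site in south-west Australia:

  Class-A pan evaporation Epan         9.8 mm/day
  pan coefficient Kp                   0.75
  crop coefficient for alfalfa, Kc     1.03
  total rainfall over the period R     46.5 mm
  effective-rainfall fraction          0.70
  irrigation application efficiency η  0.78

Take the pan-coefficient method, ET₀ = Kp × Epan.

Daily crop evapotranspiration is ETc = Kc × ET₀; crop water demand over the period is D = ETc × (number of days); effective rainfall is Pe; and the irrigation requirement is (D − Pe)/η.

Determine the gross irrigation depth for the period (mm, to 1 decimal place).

ET₀ = 0.75 × 9.8 = 7.3500 mm/d
ETc = Kc × ET₀ = 1.03 × 7.3500 = 7.5705 mm/d
Crop demand D = ETc × 7 d = 7.5705 × 7 = 52.994 mm
Pe = 0.70 × 46.5 = 32.550 mm
D − Pe = 52.994 − 32.550 = 20.444 mm
Gross irrigation = 20.444 / 0.78 = 26.210 mm

26.2 mm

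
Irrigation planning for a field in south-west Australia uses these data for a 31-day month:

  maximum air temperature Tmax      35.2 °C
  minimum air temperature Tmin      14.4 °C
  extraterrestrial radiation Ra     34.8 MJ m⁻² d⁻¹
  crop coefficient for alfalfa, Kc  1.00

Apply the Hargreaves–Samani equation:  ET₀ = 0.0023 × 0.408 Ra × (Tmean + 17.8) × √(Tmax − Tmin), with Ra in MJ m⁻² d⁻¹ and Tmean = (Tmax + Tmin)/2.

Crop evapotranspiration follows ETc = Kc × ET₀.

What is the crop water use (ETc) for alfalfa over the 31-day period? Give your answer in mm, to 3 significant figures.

Tmean = (35.2 + 14.4)/2 = 24.80 °C
0.408 Ra = 0.408 × 34.8 = 14.1984 mm/d equivalent
ET₀ = 0.0023 × 14.1984 × (24.80 + 17.8) × √20.8 = 0.0023 × 14.1984 × 42.60 × 4.5607 = 6.3447 mm/d
ETc = Kc × ET₀ = 1.00 × 6.3447 = 6.3447 mm/d
Over 31 days: 6.3447 × 31 = 196.686 mm

197 mm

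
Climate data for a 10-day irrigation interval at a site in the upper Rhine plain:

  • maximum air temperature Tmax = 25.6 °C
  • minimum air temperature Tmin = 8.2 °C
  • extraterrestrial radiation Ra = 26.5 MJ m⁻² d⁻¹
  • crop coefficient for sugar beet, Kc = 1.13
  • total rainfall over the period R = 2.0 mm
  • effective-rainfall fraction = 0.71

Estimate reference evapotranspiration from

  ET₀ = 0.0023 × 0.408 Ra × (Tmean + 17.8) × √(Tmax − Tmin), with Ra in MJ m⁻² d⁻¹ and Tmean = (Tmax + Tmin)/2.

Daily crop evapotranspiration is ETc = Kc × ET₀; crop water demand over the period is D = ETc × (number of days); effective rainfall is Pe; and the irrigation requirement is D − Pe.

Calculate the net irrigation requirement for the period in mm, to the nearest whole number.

39 mm

Tmean = (25.6 + 8.2)/2 = 16.90 °C
0.408 Ra = 0.408 × 26.5 = 10.8120 mm/d equivalent
ET₀ = 0.0023 × 10.8120 × (16.90 + 17.8) × √17.4 = 0.0023 × 10.8120 × 34.70 × 4.1713 = 3.5994 mm/d
ETc = Kc × ET₀ = 1.13 × 3.5994 = 4.0673 mm/d
Crop demand D = ETc × 10 d = 4.0673 × 10 = 40.673 mm
Pe = 0.71 × 2.0 = 1.420 mm
D − Pe = 40.673 − 1.420 = 39.253 mm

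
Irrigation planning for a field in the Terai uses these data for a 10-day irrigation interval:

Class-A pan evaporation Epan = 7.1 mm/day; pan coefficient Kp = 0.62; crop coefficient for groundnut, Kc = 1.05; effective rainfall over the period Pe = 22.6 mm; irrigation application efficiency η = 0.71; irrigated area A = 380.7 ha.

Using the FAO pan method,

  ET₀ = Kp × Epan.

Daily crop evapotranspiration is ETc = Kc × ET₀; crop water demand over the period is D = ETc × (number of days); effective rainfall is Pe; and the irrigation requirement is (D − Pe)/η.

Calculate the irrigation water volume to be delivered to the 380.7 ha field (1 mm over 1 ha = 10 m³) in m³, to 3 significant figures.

127000 m³

ET₀ = 0.62 × 7.1 = 4.4020 mm/d
ETc = Kc × ET₀ = 1.05 × 4.4020 = 4.6221 mm/d
Crop demand D = ETc × 10 d = 4.6221 × 10 = 46.221 mm
D − Pe = 46.221 − 22.6 = 23.621 mm
Gross irrigation = 23.621 / 0.71 = 33.269 mm
Volume = 33.269 mm × 380.7 ha × 10 = 126655.1 m³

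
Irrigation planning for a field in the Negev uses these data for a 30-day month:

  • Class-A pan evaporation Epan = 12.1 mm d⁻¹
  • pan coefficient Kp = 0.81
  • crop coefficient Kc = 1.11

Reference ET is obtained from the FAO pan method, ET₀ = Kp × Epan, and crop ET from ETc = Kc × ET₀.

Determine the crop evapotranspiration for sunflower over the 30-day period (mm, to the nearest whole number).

ET₀ = 0.81 × 12.1 = 9.8010 mm/d
ETc = Kc × ET₀ = 1.11 × 9.8010 = 10.8791 mm/d
Over 30 days: 10.8791 × 30 = 326.373 mm

326 mm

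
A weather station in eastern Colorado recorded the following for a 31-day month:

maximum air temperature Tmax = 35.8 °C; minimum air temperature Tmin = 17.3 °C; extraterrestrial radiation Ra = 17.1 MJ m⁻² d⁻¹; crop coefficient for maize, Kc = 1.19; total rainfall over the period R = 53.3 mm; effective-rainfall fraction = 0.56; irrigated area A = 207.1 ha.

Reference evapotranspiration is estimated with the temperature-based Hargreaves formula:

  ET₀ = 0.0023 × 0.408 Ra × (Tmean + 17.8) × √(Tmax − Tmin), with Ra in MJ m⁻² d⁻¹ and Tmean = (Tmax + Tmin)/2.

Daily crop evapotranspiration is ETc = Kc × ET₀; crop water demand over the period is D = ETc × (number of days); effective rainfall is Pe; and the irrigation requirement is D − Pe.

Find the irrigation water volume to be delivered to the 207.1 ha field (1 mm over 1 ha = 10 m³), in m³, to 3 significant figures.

172000 m³

Tmean = (35.8 + 17.3)/2 = 26.55 °C
0.408 Ra = 0.408 × 17.1 = 6.9768 mm/d equivalent
ET₀ = 0.0023 × 6.9768 × (26.55 + 17.8) × √18.5 = 0.0023 × 6.9768 × 44.35 × 4.3012 = 3.0610 mm/d
ETc = Kc × ET₀ = 1.19 × 3.0610 = 3.6426 mm/d
Crop demand D = ETc × 31 d = 3.6426 × 31 = 112.921 mm
Pe = 0.56 × 53.3 = 29.848 mm
D − Pe = 112.921 − 29.848 = 83.073 mm
Volume = 83.073 mm × 207.1 ha × 10 = 172044.2 m³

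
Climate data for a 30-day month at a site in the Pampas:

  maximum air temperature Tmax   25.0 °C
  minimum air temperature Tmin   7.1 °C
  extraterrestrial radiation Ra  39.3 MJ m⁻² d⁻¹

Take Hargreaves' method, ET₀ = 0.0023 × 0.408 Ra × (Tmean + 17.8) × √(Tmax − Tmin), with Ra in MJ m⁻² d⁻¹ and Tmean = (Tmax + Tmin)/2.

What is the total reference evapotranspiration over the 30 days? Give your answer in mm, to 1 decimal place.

Tmean = (25.0 + 7.1)/2 = 16.05 °C
0.408 Ra = 0.408 × 39.3 = 16.0344 mm/d equivalent
ET₀ = 0.0023 × 16.0344 × (16.05 + 17.8) × √17.9 = 0.0023 × 16.0344 × 33.85 × 4.2308 = 5.2816 mm/d
Over 30 days: 5.2816 × 30 = 158.448 mm

158.4 mm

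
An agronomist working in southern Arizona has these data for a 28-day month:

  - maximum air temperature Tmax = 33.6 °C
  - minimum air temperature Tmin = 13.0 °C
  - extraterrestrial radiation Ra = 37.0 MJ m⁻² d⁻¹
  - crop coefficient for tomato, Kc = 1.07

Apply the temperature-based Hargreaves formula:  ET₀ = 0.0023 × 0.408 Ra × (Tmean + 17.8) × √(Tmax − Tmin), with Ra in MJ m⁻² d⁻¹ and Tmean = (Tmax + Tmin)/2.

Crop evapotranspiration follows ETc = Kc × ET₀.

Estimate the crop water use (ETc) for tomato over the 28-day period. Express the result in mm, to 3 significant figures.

194 mm

Tmean = (33.6 + 13.0)/2 = 23.30 °C
0.408 Ra = 0.408 × 37.0 = 15.0960 mm/d equivalent
ET₀ = 0.0023 × 15.0960 × (23.30 + 17.8) × √20.6 = 0.0023 × 15.0960 × 41.10 × 4.5387 = 6.4768 mm/d
ETc = Kc × ET₀ = 1.07 × 6.4768 = 6.9302 mm/d
Over 28 days: 6.9302 × 28 = 194.046 mm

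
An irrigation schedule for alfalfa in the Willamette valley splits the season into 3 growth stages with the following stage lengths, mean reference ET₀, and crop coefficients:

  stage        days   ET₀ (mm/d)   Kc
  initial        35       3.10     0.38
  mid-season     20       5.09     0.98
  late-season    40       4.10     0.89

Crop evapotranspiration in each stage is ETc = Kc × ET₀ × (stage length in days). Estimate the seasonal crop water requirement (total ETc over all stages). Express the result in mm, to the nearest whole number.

287 mm

initial: 0.38 × 3.10 × 35 = 41.23 mm
mid-season: 0.98 × 5.09 × 20 = 99.76 mm
late-season: 0.89 × 4.10 × 40 = 145.96 mm
Seasonal total = 286.95 mm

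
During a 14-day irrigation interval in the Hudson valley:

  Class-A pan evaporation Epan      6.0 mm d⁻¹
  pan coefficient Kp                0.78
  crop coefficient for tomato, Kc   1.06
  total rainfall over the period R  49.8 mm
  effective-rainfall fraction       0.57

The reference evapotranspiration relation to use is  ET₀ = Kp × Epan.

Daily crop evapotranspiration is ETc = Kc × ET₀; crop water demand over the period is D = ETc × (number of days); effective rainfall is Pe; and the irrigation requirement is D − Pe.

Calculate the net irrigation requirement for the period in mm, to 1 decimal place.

41.1 mm

ET₀ = 0.78 × 6.0 = 4.6800 mm/d
ETc = Kc × ET₀ = 1.06 × 4.6800 = 4.9608 mm/d
Crop demand D = ETc × 14 d = 4.9608 × 14 = 69.451 mm
Pe = 0.57 × 49.8 = 28.386 mm
D − Pe = 69.451 − 28.386 = 41.065 mm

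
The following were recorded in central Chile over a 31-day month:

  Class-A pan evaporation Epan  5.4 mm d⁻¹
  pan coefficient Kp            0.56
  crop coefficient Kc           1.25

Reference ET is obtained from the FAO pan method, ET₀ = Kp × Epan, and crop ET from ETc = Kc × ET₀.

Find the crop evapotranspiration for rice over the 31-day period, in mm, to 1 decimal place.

ET₀ = 0.56 × 5.4 = 3.0240 mm/d
ETc = Kc × ET₀ = 1.25 × 3.0240 = 3.7800 mm/d
Over 31 days: 3.7800 × 31 = 117.180 mm

117.2 mm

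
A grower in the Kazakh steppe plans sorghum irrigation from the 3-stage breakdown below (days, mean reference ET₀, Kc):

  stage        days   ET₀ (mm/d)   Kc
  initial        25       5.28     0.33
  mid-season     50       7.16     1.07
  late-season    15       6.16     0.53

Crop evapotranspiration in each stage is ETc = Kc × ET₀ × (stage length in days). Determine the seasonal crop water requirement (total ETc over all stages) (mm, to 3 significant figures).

476 mm

initial: 0.33 × 5.28 × 25 = 43.56 mm
mid-season: 1.07 × 7.16 × 50 = 383.06 mm
late-season: 0.53 × 6.16 × 15 = 48.97 mm
Seasonal total = 475.59 mm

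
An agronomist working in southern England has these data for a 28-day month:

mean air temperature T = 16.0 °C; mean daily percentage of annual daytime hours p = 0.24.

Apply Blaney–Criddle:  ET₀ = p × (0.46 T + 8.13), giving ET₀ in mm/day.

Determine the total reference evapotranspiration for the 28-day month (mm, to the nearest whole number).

104 mm

ET₀ = 0.24 × (0.46 × 16.0 + 8.13) = 0.24 × 15.490 = 3.7176 mm/d
Monthly total = 3.7176 × 28 = 104.093 mm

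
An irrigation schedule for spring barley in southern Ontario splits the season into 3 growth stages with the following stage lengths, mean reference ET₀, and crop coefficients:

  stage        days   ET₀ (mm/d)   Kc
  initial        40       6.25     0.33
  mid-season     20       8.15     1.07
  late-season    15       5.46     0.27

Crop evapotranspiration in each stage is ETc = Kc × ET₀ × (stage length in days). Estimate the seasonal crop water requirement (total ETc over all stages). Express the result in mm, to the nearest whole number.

initial: 0.33 × 6.25 × 40 = 82.50 mm
mid-season: 1.07 × 8.15 × 20 = 174.41 mm
late-season: 0.27 × 5.46 × 15 = 22.11 mm
Seasonal total = 279.02 mm

279 mm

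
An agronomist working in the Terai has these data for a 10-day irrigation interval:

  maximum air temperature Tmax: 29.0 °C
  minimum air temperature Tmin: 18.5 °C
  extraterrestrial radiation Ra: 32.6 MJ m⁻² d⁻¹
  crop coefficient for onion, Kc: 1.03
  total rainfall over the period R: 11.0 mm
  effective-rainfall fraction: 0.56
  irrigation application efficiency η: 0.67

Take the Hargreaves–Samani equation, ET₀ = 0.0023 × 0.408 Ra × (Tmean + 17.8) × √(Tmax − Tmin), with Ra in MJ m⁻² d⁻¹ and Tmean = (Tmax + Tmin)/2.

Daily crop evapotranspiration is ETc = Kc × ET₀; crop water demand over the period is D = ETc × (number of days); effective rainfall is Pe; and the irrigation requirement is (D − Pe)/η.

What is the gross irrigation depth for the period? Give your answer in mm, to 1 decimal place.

Tmean = (29.0 + 18.5)/2 = 23.75 °C
0.408 Ra = 0.408 × 32.6 = 13.3008 mm/d equivalent
ET₀ = 0.0023 × 13.3008 × (23.75 + 17.8) × √10.5 = 0.0023 × 13.3008 × 41.55 × 3.2404 = 4.1188 mm/d
ETc = Kc × ET₀ = 1.03 × 4.1188 = 4.2424 mm/d
Crop demand D = ETc × 10 d = 4.2424 × 10 = 42.424 mm
Pe = 0.56 × 11.0 = 6.160 mm
D − Pe = 42.424 − 6.160 = 36.264 mm
Gross irrigation = 36.264 / 0.67 = 54.125 mm

54.1 mm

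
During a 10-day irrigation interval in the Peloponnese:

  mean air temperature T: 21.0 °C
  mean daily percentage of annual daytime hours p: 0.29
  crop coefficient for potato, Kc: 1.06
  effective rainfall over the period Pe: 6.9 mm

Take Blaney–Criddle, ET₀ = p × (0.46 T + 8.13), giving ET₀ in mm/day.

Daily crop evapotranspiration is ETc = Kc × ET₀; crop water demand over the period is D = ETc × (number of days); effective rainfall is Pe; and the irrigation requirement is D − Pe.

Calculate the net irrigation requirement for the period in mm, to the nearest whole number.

ET₀ = 0.29 × (0.46 × 21.0 + 8.13) = 0.29 × 17.790 = 5.1591 mm/d
ETc = Kc × ET₀ = 1.06 × 5.1591 = 5.4686 mm/d
Crop demand D = ETc × 10 d = 5.4686 × 10 = 54.686 mm
D − Pe = 54.686 − 6.9 = 47.786 mm

48 mm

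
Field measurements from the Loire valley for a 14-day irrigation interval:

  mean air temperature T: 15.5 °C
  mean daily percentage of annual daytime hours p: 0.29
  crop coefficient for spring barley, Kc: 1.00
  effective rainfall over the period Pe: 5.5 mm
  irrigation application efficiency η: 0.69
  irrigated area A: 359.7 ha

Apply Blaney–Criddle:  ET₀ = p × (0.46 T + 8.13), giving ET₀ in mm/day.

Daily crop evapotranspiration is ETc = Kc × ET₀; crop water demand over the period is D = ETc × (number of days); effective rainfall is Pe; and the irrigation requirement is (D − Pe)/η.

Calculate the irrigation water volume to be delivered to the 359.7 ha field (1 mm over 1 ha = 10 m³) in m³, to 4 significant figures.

ET₀ = 0.29 × (0.46 × 15.5 + 8.13) = 0.29 × 15.260 = 4.4254 mm/d
ETc = Kc × ET₀ = 1.00 × 4.4254 = 4.4254 mm/d
Crop demand D = ETc × 14 d = 4.4254 × 14 = 61.956 mm
D − Pe = 61.956 − 5.5 = 56.456 mm
Gross irrigation = 56.456 / 0.69 = 81.820 mm
Volume = 81.820 mm × 359.7 ha × 10 = 294306.5 m³

294300 m³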